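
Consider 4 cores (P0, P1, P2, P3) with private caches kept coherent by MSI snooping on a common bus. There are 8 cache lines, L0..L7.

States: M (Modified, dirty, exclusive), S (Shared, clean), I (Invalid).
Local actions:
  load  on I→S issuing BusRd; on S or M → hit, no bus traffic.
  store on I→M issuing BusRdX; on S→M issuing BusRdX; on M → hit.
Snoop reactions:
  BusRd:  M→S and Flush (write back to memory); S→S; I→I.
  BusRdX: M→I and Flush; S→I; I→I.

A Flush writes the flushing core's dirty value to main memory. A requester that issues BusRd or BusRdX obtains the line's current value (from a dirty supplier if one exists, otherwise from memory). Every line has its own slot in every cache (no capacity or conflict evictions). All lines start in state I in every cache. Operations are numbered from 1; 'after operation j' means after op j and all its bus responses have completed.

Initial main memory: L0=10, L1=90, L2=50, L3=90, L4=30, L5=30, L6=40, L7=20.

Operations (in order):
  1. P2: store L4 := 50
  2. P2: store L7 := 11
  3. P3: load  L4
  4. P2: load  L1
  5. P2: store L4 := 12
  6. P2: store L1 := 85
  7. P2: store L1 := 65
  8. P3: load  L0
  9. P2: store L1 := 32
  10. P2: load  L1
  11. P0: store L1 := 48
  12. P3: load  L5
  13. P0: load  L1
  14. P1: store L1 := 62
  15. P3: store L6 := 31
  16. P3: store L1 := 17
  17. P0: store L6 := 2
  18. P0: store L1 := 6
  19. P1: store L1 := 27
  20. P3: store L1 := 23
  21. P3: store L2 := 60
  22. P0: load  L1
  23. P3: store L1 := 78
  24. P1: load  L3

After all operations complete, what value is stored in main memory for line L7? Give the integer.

memory[L7] = 20

[1] P2: store L4 := 50 | P0:I, P1:I, P2:M(50), P3:I | bus: BusRdX
[2] P2: store L7 := 11 | P0:I, P1:I, P2:M(11), P3:I | bus: BusRdX
[3] P3: load  L4 | P0:I, P1:I, P2:S(50), P3:S(50) | bus: BusRd,Flush
[4] P2: load  L1 | P0:I, P1:I, P2:S(90), P3:I | bus: BusRd
[5] P2: store L4 := 12 | P0:I, P1:I, P2:M(12), P3:I | bus: BusRdX
[6] P2: store L1 := 85 | P0:I, P1:I, P2:M(85), P3:I | bus: BusRdX
[7] P2: store L1 := 65 | P0:I, P1:I, P2:M(65), P3:I | bus: none
[8] P3: load  L0 | P0:I, P1:I, P2:I, P3:S(10) | bus: BusRd
[9] P2: store L1 := 32 | P0:I, P1:I, P2:M(32), P3:I | bus: none
[10] P2: load  L1 | P0:I, P1:I, P2:M(32), P3:I | bus: none
[11] P0: store L1 := 48 | P0:M(48), P1:I, P2:I, P3:I | bus: BusRdX,Flush
[12] P3: load  L5 | P0:I, P1:I, P2:I, P3:S(30) | bus: BusRd
[13] P0: load  L1 | P0:M(48), P1:I, P2:I, P3:I | bus: none
[14] P1: store L1 := 62 | P0:I, P1:M(62), P2:I, P3:I | bus: BusRdX,Flush
[15] P3: store L6 := 31 | P0:I, P1:I, P2:I, P3:M(31) | bus: BusRdX
[16] P3: store L1 := 17 | P0:I, P1:I, P2:I, P3:M(17) | bus: BusRdX,Flush
[17] P0: store L6 := 2 | P0:M(2), P1:I, P2:I, P3:I | bus: BusRdX,Flush
[18] P0: store L1 := 6 | P0:M(6), P1:I, P2:I, P3:I | bus: BusRdX,Flush
[19] P1: store L1 := 27 | P0:I, P1:M(27), P2:I, P3:I | bus: BusRdX,Flush
[20] P3: store L1 := 23 | P0:I, P1:I, P2:I, P3:M(23) | bus: BusRdX,Flush
[21] P3: store L2 := 60 | P0:I, P1:I, P2:I, P3:M(60) | bus: BusRdX
[22] P0: load  L1 | P0:S(23), P1:I, P2:I, P3:S(23) | bus: BusRd,Flush
[23] P3: store L1 := 78 | P0:I, P1:I, P2:I, P3:M(78) | bus: BusRdX
[24] P1: load  L3 | P0:I, P1:S(90), P2:I, P3:I | bus: BusRd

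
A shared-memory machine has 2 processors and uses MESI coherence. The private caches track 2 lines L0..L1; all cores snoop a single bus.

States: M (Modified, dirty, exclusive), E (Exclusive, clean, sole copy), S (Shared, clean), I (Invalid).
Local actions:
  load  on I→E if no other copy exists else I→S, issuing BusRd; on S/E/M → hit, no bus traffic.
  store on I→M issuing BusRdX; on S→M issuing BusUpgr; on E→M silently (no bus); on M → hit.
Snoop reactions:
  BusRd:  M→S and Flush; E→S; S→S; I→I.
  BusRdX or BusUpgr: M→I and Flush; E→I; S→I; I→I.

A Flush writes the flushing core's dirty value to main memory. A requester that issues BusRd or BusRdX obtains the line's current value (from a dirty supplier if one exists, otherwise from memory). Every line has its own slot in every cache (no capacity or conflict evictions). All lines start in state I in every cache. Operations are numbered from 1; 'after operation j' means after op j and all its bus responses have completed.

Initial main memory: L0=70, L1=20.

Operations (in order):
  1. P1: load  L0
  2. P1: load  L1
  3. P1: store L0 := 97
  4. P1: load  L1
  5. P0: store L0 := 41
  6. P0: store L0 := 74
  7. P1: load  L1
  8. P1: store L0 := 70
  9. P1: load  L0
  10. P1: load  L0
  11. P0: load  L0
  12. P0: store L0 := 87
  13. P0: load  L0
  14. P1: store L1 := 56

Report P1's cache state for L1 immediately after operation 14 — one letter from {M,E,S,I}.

1. P1: load  L0  bus=[BusRd]  L0: P0=I P1=E  mem[L0]=70
2. P1: load  L1  bus=[BusRd]  L1: P0=I P1=E  mem[L1]=20
3. P1: store L0 := 97  bus=[-]  L0: P0=I P1=M  mem[L0]=70
4. P1: load  L1  bus=[-]  L1: P0=I P1=E  mem[L1]=20
5. P0: store L0 := 41  bus=[BusRdX,Flush]  L0: P0=M P1=I  mem[L0]=97
6. P0: store L0 := 74  bus=[-]  L0: P0=M P1=I  mem[L0]=97
7. P1: load  L1  bus=[-]  L1: P0=I P1=E  mem[L1]=20
8. P1: store L0 := 70  bus=[BusRdX,Flush]  L0: P0=I P1=M  mem[L0]=74
9. P1: load  L0  bus=[-]  L0: P0=I P1=M  mem[L0]=74
10. P1: load  L0  bus=[-]  L0: P0=I P1=M  mem[L0]=74
11. P0: load  L0  bus=[BusRd,Flush]  L0: P0=S P1=S  mem[L0]=70
12. P0: store L0 := 87  bus=[BusUpgr]  L0: P0=M P1=I  mem[L0]=70
13. P0: load  L0  bus=[-]  L0: P0=M P1=I  mem[L0]=70
14. P1: store L1 := 56  bus=[-]  L1: P0=I P1=M  mem[L1]=20

state = M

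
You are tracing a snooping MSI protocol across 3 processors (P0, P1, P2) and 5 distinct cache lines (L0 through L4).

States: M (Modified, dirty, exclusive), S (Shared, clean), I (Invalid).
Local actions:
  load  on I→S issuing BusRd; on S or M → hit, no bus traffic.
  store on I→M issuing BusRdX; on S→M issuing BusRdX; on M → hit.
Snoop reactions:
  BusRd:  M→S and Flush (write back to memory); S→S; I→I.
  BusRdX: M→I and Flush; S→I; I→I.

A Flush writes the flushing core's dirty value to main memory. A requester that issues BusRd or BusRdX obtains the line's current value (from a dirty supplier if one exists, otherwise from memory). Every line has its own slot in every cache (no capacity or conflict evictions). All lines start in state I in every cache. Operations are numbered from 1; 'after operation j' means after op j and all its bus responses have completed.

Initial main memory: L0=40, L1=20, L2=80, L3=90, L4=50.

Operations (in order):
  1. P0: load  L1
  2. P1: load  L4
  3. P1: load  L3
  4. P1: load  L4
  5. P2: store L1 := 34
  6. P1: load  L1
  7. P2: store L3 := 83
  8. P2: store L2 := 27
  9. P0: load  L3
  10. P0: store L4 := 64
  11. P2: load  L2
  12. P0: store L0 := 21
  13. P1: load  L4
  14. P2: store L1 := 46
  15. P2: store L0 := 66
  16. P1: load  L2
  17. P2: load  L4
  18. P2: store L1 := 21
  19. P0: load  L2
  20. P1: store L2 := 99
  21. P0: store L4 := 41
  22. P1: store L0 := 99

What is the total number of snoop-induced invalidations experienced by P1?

[1] P0: load  L1 | P0:S(20), P1:I, P2:I | bus: BusRd
[2] P1: load  L4 | P0:I, P1:S(50), P2:I | bus: BusRd
[3] P1: load  L3 | P0:I, P1:S(90), P2:I | bus: BusRd
[4] P1: load  L4 | P0:I, P1:S(50), P2:I | bus: none
[5] P2: store L1 := 34 | P0:I, P1:I, P2:M(34) | bus: BusRdX
[6] P1: load  L1 | P0:I, P1:S(34), P2:S(34) | bus: BusRd,Flush
[7] P2: store L3 := 83 | P0:I, P1:I, P2:M(83) | bus: BusRdX
[8] P2: store L2 := 27 | P0:I, P1:I, P2:M(27) | bus: BusRdX
[9] P0: load  L3 | P0:S(83), P1:I, P2:S(83) | bus: BusRd,Flush
[10] P0: store L4 := 64 | P0:M(64), P1:I, P2:I | bus: BusRdX
[11] P2: load  L2 | P0:I, P1:I, P2:M(27) | bus: none
[12] P0: store L0 := 21 | P0:M(21), P1:I, P2:I | bus: BusRdX
[13] P1: load  L4 | P0:S(64), P1:S(64), P2:I | bus: BusRd,Flush
[14] P2: store L1 := 46 | P0:I, P1:I, P2:M(46) | bus: BusRdX
[15] P2: store L0 := 66 | P0:I, P1:I, P2:M(66) | bus: BusRdX,Flush
[16] P1: load  L2 | P0:I, P1:S(27), P2:S(27) | bus: BusRd,Flush
[17] P2: load  L4 | P0:S(64), P1:S(64), P2:S(64) | bus: BusRd
[18] P2: store L1 := 21 | P0:I, P1:I, P2:M(21) | bus: none
[19] P0: load  L2 | P0:S(27), P1:S(27), P2:S(27) | bus: BusRd
[20] P1: store L2 := 99 | P0:I, P1:M(99), P2:I | bus: BusRdX
[21] P0: store L4 := 41 | P0:M(41), P1:I, P2:I | bus: BusRdX
[22] P1: store L0 := 99 | P0:I, P1:M(99), P2:I | bus: BusRdX,Flush

invalidations = 4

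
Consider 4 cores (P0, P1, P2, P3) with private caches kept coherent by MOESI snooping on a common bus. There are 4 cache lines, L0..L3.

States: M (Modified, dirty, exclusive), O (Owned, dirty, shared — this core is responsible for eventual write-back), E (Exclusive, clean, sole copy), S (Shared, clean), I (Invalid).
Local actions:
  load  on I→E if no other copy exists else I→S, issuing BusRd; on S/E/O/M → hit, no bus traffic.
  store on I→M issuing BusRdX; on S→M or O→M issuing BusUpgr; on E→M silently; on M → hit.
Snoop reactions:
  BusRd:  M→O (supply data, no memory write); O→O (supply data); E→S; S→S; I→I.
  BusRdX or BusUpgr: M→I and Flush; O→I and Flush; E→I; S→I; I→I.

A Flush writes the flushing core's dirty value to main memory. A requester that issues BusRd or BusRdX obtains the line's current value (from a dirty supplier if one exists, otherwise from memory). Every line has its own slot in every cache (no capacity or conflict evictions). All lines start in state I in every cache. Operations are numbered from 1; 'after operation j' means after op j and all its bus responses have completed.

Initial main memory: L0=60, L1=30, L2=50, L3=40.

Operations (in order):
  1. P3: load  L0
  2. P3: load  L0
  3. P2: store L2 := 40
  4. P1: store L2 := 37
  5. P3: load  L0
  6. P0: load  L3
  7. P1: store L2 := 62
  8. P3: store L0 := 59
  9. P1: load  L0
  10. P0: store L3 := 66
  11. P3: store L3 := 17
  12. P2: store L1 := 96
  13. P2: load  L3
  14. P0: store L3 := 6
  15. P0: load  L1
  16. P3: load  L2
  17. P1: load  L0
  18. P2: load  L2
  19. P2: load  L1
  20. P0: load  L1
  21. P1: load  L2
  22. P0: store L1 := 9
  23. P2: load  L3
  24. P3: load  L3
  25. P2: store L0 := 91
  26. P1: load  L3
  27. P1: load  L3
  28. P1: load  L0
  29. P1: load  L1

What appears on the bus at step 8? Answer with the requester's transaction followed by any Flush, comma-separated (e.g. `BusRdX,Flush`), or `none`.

bus = none

  op1 P3: load  L0 → I/I/I/E on L0; bus BusRd; mem=60
  op2 P3: load  L0 → I/I/I/E on L0; bus (none); mem=60
  op3 P2: store L2 := 40 → I/I/M/I on L2; bus BusRdX; mem=50
  op4 P1: store L2 := 37 → I/M/I/I on L2; bus BusRdX Flush; mem=40
  op5 P3: load  L0 → I/I/I/E on L0; bus (none); mem=60
  op6 P0: load  L3 → E/I/I/I on L3; bus BusRd; mem=40
  op7 P1: store L2 := 62 → I/M/I/I on L2; bus (none); mem=40
  op8 P3: store L0 := 59 → I/I/I/M on L0; bus (none); mem=60
  op9 P1: load  L0 → I/S/I/O on L0; bus BusRd; mem=60
  op10 P0: store L3 := 66 → M/I/I/I on L3; bus (none); mem=40
  op11 P3: store L3 := 17 → I/I/I/M on L3; bus BusRdX Flush; mem=66
  op12 P2: store L1 := 96 → I/I/M/I on L1; bus BusRdX; mem=30
  op13 P2: load  L3 → I/I/S/O on L3; bus BusRd; mem=66
  op14 P0: store L3 := 6 → M/I/I/I on L3; bus BusRdX Flush; mem=17
  op15 P0: load  L1 → S/I/O/I on L1; bus BusRd; mem=30
  op16 P3: load  L2 → I/O/I/S on L2; bus BusRd; mem=40
  op17 P1: load  L0 → I/S/I/O on L0; bus (none); mem=60
  op18 P2: load  L2 → I/O/S/S on L2; bus BusRd; mem=40
  op19 P2: load  L1 → S/I/O/I on L1; bus (none); mem=30
  op20 P0: load  L1 → S/I/O/I on L1; bus (none); mem=30
  op21 P1: load  L2 → I/O/S/S on L2; bus (none); mem=40
  op22 P0: store L1 := 9 → M/I/I/I on L1; bus BusUpgr Flush; mem=96
  op23 P2: load  L3 → O/I/S/I on L3; bus BusRd; mem=17
  op24 P3: load  L3 → O/I/S/S on L3; bus BusRd; mem=17
  op25 P2: store L0 := 91 → I/I/M/I on L0; bus BusRdX Flush; mem=59
  op26 P1: load  L3 → O/S/S/S on L3; bus BusRd; mem=17
  op27 P1: load  L3 → O/S/S/S on L3; bus (none); mem=17
  op28 P1: load  L0 → I/S/O/I on L0; bus BusRd; mem=59
  op29 P1: load  L1 → O/S/I/I on L1; bus BusRd; mem=96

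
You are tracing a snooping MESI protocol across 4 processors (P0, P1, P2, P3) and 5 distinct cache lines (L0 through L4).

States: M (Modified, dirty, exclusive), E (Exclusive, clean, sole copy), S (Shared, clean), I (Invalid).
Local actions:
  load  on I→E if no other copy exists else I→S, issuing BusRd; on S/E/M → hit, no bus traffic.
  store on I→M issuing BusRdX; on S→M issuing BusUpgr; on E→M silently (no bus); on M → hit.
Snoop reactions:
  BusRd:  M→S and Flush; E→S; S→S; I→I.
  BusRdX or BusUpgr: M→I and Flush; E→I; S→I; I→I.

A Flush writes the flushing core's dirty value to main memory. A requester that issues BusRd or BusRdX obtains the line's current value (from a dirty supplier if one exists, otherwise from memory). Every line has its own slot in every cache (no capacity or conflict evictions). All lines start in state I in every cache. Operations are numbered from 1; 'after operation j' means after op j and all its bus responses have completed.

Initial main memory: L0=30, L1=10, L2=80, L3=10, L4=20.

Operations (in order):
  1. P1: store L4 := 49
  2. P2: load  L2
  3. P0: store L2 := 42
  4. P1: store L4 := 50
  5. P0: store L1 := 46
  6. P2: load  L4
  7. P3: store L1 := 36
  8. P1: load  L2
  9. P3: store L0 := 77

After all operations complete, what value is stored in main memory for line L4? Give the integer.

step 1: P1: store L4 := 49  ⟶  IMII  (L4)  txn=BusRdX  M[L4]=20
step 2: P2: load  L2  ⟶  IIEI  (L2)  txn=BusRd  M[L2]=80
step 3: P0: store L2 := 42  ⟶  MIII  (L2)  txn=BusRdX  M[L2]=80
step 4: P1: store L4 := 50  ⟶  IMII  (L4)  txn=∅  M[L4]=20
step 5: P0: store L1 := 46  ⟶  MIII  (L1)  txn=BusRdX  M[L1]=10
step 6: P2: load  L4  ⟶  ISSI  (L4)  txn=BusRd+Flush  M[L4]=50
step 7: P3: store L1 := 36  ⟶  IIIM  (L1)  txn=BusRdX+Flush  M[L1]=46
step 8: P1: load  L2  ⟶  SSII  (L2)  txn=BusRd+Flush  M[L2]=42
step 9: P3: store L0 := 77  ⟶  IIIM  (L0)  txn=BusRdX  M[L0]=30

memory[L4] = 50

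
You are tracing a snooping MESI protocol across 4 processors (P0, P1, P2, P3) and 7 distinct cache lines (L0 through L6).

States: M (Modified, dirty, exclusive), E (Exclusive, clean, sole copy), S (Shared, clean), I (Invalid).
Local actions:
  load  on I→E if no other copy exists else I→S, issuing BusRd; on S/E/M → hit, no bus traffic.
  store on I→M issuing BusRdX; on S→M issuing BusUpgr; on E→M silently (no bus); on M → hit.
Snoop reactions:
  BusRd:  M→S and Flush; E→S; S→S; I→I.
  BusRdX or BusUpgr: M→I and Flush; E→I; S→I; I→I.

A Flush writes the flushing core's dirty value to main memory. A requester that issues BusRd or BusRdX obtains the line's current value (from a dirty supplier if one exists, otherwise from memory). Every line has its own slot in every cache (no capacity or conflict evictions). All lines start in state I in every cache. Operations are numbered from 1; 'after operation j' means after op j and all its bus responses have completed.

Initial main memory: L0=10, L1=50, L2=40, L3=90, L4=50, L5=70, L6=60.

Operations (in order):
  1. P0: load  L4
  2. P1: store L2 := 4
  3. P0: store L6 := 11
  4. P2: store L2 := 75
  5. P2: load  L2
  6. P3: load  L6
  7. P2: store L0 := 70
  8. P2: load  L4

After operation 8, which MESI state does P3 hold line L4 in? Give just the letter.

step 1: P0: load  L4  ⟶  EIII  (L4)  txn=BusRd  M[L4]=50
step 2: P1: store L2 := 4  ⟶  IMII  (L2)  txn=BusRdX  M[L2]=40
step 3: P0: store L6 := 11  ⟶  MIII  (L6)  txn=BusRdX  M[L6]=60
step 4: P2: store L2 := 75  ⟶  IIMI  (L2)  txn=BusRdX+Flush  M[L2]=4
step 5: P2: load  L2  ⟶  IIMI  (L2)  txn=∅  M[L2]=4
step 6: P3: load  L6  ⟶  SIIS  (L6)  txn=BusRd+Flush  M[L6]=11
step 7: P2: store L0 := 70  ⟶  IIMI  (L0)  txn=BusRdX  M[L0]=10
step 8: P2: load  L4  ⟶  SISI  (L4)  txn=BusRd  M[L4]=50

state = I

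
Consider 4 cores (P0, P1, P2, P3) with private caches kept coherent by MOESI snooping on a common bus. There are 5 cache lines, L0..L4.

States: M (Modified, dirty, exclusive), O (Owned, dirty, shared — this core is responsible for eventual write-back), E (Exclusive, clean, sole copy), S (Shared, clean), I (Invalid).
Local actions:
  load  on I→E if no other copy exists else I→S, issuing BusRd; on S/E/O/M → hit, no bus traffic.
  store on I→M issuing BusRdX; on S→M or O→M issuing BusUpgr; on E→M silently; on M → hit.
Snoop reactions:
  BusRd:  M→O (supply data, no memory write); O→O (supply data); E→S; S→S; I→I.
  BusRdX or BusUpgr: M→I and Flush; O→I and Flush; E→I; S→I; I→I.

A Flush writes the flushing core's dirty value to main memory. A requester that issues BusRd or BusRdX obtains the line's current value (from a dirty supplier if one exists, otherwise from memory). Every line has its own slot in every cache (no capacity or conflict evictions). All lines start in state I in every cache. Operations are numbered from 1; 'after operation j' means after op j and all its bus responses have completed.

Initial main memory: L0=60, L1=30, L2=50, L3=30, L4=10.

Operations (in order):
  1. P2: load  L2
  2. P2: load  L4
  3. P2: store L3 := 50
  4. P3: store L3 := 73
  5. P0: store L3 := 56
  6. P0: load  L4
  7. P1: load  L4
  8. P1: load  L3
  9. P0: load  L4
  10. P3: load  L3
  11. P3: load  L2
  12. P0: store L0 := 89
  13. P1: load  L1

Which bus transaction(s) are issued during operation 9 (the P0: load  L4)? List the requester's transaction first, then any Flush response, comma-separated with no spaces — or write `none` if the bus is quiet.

[1] P2: load  L2 | P0:I, P1:I, P2:E(50), P3:I | bus: BusRd
[2] P2: load  L4 | P0:I, P1:I, P2:E(10), P3:I | bus: BusRd
[3] P2: store L3 := 50 | P0:I, P1:I, P2:M(50), P3:I | bus: BusRdX
[4] P3: store L3 := 73 | P0:I, P1:I, P2:I, P3:M(73) | bus: BusRdX,Flush
[5] P0: store L3 := 56 | P0:M(56), P1:I, P2:I, P3:I | bus: BusRdX,Flush
[6] P0: load  L4 | P0:S(10), P1:I, P2:S(10), P3:I | bus: BusRd
[7] P1: load  L4 | P0:S(10), P1:S(10), P2:S(10), P3:I | bus: BusRd
[8] P1: load  L3 | P0:O(56), P1:S(56), P2:I, P3:I | bus: BusRd
[9] P0: load  L4 | P0:S(10), P1:S(10), P2:S(10), P3:I | bus: none
[10] P3: load  L3 | P0:O(56), P1:S(56), P2:I, P3:S(56) | bus: BusRd
[11] P3: load  L2 | P0:I, P1:I, P2:S(50), P3:S(50) | bus: BusRd
[12] P0: store L0 := 89 | P0:M(89), P1:I, P2:I, P3:I | bus: BusRdX
[13] P1: load  L1 | P0:I, P1:E(30), P2:I, P3:I | bus: BusRd

bus = none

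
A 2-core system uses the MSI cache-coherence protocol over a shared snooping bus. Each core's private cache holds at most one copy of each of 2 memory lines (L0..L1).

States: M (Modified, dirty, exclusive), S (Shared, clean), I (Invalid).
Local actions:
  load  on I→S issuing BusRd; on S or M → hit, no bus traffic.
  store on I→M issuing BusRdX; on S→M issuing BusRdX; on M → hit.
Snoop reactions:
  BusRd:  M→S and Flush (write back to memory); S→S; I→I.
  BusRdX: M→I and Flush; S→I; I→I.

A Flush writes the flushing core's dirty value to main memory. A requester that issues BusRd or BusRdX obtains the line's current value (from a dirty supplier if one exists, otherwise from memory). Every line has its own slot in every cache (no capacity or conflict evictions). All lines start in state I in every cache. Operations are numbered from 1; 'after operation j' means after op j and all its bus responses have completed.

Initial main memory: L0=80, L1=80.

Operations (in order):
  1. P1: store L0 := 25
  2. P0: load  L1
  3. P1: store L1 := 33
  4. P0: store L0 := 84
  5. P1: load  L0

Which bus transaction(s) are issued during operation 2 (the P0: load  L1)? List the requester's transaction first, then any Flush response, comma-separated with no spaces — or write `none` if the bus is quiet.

step 1: P1: store L0 := 25  ⟶  IM  (L0)  txn=BusRdX  M[L0]=80
step 2: P0: load  L1  ⟶  SI  (L1)  txn=BusRd  M[L1]=80
step 3: P1: store L1 := 33  ⟶  IM  (L1)  txn=BusRdX  M[L1]=80
step 4: P0: store L0 := 84  ⟶  MI  (L0)  txn=BusRdX+Flush  M[L0]=25
step 5: P1: load  L0  ⟶  SS  (L0)  txn=BusRd+Flush  M[L0]=84

bus = BusRd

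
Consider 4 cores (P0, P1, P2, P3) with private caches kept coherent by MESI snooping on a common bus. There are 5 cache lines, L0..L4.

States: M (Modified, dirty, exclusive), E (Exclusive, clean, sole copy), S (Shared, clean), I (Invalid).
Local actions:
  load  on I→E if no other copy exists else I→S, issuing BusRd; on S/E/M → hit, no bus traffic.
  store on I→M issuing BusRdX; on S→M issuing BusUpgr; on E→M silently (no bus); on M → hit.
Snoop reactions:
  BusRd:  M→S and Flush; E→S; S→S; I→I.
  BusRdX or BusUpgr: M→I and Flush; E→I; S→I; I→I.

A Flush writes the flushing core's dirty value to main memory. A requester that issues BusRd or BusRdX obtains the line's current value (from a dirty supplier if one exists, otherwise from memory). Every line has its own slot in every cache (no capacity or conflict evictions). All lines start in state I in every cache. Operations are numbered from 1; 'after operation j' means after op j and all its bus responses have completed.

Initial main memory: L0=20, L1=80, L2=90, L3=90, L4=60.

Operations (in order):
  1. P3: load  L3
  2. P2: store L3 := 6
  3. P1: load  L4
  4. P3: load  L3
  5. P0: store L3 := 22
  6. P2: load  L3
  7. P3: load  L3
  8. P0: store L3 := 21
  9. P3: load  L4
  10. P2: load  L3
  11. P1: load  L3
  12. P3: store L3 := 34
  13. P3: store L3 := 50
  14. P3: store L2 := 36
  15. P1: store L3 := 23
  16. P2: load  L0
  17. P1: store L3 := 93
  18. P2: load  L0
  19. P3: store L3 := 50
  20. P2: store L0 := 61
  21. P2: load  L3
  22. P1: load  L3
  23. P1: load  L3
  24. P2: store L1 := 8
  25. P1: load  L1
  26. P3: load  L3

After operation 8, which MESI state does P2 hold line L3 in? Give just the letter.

state = I

  op1 P3: load  L3 → I/I/I/E on L3; bus BusRd; mem=90
  op2 P2: store L3 := 6 → I/I/M/I on L3; bus BusRdX; mem=90
  op3 P1: load  L4 → I/E/I/I on L4; bus BusRd; mem=60
  op4 P3: load  L3 → I/I/S/S on L3; bus BusRd Flush; mem=6
  op5 P0: store L3 := 22 → M/I/I/I on L3; bus BusRdX; mem=6
  op6 P2: load  L3 → S/I/S/I on L3; bus BusRd Flush; mem=22
  op7 P3: load  L3 → S/I/S/S on L3; bus BusRd; mem=22
  op8 P0: store L3 := 21 → M/I/I/I on L3; bus BusUpgr; mem=22
  op9 P3: load  L4 → I/S/I/S on L4; bus BusRd; mem=60
  op10 P2: load  L3 → S/I/S/I on L3; bus BusRd Flush; mem=21
  op11 P1: load  L3 → S/S/S/I on L3; bus BusRd; mem=21
  op12 P3: store L3 := 34 → I/I/I/M on L3; bus BusRdX; mem=21
  op13 P3: store L3 := 50 → I/I/I/M on L3; bus (none); mem=21
  op14 P3: store L2 := 36 → I/I/I/M on L2; bus BusRdX; mem=90
  op15 P1: store L3 := 23 → I/M/I/I on L3; bus BusRdX Flush; mem=50
  op16 P2: load  L0 → I/I/E/I on L0; bus BusRd; mem=20
  op17 P1: store L3 := 93 → I/M/I/I on L3; bus (none); mem=50
  op18 P2: load  L0 → I/I/E/I on L0; bus (none); mem=20
  op19 P3: store L3 := 50 → I/I/I/M on L3; bus BusRdX Flush; mem=93
  op20 P2: store L0 := 61 → I/I/M/I on L0; bus (none); mem=20
  op21 P2: load  L3 → I/I/S/S on L3; bus BusRd Flush; mem=50
  op22 P1: load  L3 → I/S/S/S on L3; bus BusRd; mem=50
  op23 P1: load  L3 → I/S/S/S on L3; bus (none); mem=50
  op24 P2: store L1 := 8 → I/I/M/I on L1; bus BusRdX; mem=80
  op25 P1: load  L1 → I/S/S/I on L1; bus BusRd Flush; mem=8
  op26 P3: load  L3 → I/S/S/S on L3; bus (none); mem=50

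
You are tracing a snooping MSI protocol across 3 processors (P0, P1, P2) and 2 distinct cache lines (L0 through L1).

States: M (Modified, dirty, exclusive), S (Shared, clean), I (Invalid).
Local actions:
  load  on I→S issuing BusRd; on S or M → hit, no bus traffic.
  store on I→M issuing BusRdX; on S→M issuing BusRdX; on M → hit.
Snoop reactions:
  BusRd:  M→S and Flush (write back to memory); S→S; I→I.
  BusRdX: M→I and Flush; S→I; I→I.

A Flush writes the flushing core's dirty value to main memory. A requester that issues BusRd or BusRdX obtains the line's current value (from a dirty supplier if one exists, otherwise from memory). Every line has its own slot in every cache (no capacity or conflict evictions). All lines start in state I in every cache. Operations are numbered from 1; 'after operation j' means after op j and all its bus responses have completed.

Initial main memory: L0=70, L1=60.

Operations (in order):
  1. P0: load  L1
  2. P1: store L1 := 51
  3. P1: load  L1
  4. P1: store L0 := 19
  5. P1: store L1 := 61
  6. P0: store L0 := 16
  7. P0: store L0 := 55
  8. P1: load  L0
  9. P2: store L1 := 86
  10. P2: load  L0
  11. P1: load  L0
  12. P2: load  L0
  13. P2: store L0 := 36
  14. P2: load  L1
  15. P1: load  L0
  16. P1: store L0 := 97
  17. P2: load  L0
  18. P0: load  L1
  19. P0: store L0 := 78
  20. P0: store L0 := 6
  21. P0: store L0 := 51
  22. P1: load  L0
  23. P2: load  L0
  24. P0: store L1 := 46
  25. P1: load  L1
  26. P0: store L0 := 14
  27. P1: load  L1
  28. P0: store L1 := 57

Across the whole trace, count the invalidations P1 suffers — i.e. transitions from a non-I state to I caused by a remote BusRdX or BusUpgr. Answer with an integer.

invalidations = 6

  op1 P0: load  L1 → S/I/I on L1; bus BusRd; mem=60
  op2 P1: store L1 := 51 → I/M/I on L1; bus BusRdX; mem=60
  op3 P1: load  L1 → I/M/I on L1; bus (none); mem=60
  op4 P1: store L0 := 19 → I/M/I on L0; bus BusRdX; mem=70
  op5 P1: store L1 := 61 → I/M/I on L1; bus (none); mem=60
  op6 P0: store L0 := 16 → M/I/I on L0; bus BusRdX Flush; mem=19
  op7 P0: store L0 := 55 → M/I/I on L0; bus (none); mem=19
  op8 P1: load  L0 → S/S/I on L0; bus BusRd Flush; mem=55
  op9 P2: store L1 := 86 → I/I/M on L1; bus BusRdX Flush; mem=61
  op10 P2: load  L0 → S/S/S on L0; bus BusRd; mem=55
  op11 P1: load  L0 → S/S/S on L0; bus (none); mem=55
  op12 P2: load  L0 → S/S/S on L0; bus (none); mem=55
  op13 P2: store L0 := 36 → I/I/M on L0; bus BusRdX; mem=55
  op14 P2: load  L1 → I/I/M on L1; bus (none); mem=61
  op15 P1: load  L0 → I/S/S on L0; bus BusRd Flush; mem=36
  op16 P1: store L0 := 97 → I/M/I on L0; bus BusRdX; mem=36
  op17 P2: load  L0 → I/S/S on L0; bus BusRd Flush; mem=97
  op18 P0: load  L1 → S/I/S on L1; bus BusRd Flush; mem=86
  op19 P0: store L0 := 78 → M/I/I on L0; bus BusRdX; mem=97
  op20 P0: store L0 := 6 → M/I/I on L0; bus (none); mem=97
  op21 P0: store L0 := 51 → M/I/I on L0; bus (none); mem=97
  op22 P1: load  L0 → S/S/I on L0; bus BusRd Flush; mem=51
  op23 P2: load  L0 → S/S/S on L0; bus BusRd; mem=51
  op24 P0: store L1 := 46 → M/I/I on L1; bus BusRdX; mem=86
  op25 P1: load  L1 → S/S/I on L1; bus BusRd Flush; mem=46
  op26 P0: store L0 := 14 → M/I/I on L0; bus BusRdX; mem=51
  op27 P1: load  L1 → S/S/I on L1; bus (none); mem=46
  op28 P0: store L1 := 57 → M/I/I on L1; bus BusRdX; mem=46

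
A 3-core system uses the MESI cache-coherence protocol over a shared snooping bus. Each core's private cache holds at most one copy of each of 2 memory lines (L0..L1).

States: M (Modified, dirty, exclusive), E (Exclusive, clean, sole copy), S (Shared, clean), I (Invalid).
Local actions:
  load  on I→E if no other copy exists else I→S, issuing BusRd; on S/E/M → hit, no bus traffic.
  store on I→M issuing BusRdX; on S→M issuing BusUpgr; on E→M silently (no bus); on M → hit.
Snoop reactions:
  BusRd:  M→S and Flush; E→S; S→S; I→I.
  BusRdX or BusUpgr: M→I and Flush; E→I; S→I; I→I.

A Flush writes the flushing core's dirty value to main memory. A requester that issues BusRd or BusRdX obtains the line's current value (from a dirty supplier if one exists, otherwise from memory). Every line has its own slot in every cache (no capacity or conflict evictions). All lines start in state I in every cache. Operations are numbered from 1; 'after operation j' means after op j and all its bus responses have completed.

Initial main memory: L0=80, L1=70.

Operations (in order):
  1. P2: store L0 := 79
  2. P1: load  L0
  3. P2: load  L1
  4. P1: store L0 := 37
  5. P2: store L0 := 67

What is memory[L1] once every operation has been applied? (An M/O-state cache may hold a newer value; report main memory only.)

step 1: P2: store L0 := 79  ⟶  IIM  (L0)  txn=BusRdX  M[L0]=80
step 2: P1: load  L0  ⟶  ISS  (L0)  txn=BusRd+Flush  M[L0]=79
step 3: P2: load  L1  ⟶  IIE  (L1)  txn=BusRd  M[L1]=70
step 4: P1: store L0 := 37  ⟶  IMI  (L0)  txn=BusUpgr  M[L0]=79
step 5: P2: store L0 := 67  ⟶  IIM  (L0)  txn=BusRdX+Flush  M[L0]=37

memory[L1] = 70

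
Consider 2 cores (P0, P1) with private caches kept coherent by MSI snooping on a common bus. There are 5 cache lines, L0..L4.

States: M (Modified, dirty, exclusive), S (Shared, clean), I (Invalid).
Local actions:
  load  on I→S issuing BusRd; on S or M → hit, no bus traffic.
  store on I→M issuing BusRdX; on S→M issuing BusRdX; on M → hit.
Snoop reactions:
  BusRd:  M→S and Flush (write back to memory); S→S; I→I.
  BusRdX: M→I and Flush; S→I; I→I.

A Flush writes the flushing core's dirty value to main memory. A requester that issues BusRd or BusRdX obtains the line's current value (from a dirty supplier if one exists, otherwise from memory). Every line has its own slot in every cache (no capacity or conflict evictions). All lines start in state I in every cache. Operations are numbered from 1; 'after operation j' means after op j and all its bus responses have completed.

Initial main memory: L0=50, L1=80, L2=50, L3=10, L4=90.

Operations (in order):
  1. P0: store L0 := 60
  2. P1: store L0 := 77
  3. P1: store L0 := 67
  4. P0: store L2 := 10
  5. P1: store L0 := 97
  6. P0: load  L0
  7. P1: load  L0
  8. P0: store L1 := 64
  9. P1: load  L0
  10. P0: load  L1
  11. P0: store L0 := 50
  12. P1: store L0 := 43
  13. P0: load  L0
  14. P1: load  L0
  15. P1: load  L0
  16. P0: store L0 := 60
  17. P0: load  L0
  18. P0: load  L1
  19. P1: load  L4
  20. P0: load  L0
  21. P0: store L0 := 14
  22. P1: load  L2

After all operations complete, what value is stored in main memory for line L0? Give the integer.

step 1: P0: store L0 := 60  ⟶  MI  (L0)  txn=BusRdX  M[L0]=50
step 2: P1: store L0 := 77  ⟶  IM  (L0)  txn=BusRdX+Flush  M[L0]=60
step 3: P1: store L0 := 67  ⟶  IM  (L0)  txn=∅  M[L0]=60
step 4: P0: store L2 := 10  ⟶  MI  (L2)  txn=BusRdX  M[L2]=50
step 5: P1: store L0 := 97  ⟶  IM  (L0)  txn=∅  M[L0]=60
step 6: P0: load  L0  ⟶  SS  (L0)  txn=BusRd+Flush  M[L0]=97
step 7: P1: load  L0  ⟶  SS  (L0)  txn=∅  M[L0]=97
step 8: P0: store L1 := 64  ⟶  MI  (L1)  txn=BusRdX  M[L1]=80
step 9: P1: load  L0  ⟶  SS  (L0)  txn=∅  M[L0]=97
step 10: P0: load  L1  ⟶  MI  (L1)  txn=∅  M[L1]=80
step 11: P0: store L0 := 50  ⟶  MI  (L0)  txn=BusRdX  M[L0]=97
step 12: P1: store L0 := 43  ⟶  IM  (L0)  txn=BusRdX+Flush  M[L0]=50
step 13: P0: load  L0  ⟶  SS  (L0)  txn=BusRd+Flush  M[L0]=43
step 14: P1: load  L0  ⟶  SS  (L0)  txn=∅  M[L0]=43
step 15: P1: load  L0  ⟶  SS  (L0)  txn=∅  M[L0]=43
step 16: P0: store L0 := 60  ⟶  MI  (L0)  txn=BusRdX  M[L0]=43
step 17: P0: load  L0  ⟶  MI  (L0)  txn=∅  M[L0]=43
step 18: P0: load  L1  ⟶  MI  (L1)  txn=∅  M[L1]=80
step 19: P1: load  L4  ⟶  IS  (L4)  txn=BusRd  M[L4]=90
step 20: P0: load  L0  ⟶  MI  (L0)  txn=∅  M[L0]=43
step 21: P0: store L0 := 14  ⟶  MI  (L0)  txn=∅  M[L0]=43
step 22: P1: load  L2  ⟶  SS  (L2)  txn=BusRd+Flush  M[L2]=10

memory[L0] = 43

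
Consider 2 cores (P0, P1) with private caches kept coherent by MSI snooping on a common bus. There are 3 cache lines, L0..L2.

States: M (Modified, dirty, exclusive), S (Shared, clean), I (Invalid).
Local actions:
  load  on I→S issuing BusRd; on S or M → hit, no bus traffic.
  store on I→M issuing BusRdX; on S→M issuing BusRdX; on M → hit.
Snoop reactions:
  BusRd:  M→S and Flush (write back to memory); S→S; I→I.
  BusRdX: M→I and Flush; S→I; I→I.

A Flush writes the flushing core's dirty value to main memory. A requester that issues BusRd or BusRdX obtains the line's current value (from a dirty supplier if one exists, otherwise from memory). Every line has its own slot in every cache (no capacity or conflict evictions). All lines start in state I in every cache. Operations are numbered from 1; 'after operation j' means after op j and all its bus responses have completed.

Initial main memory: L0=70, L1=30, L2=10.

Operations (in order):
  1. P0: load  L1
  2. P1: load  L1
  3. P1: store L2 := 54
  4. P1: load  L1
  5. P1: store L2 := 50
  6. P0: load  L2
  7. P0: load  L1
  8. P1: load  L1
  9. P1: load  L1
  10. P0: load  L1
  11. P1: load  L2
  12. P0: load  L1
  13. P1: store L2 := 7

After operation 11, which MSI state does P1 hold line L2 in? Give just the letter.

state = S

  op1 P0: load  L1 → S/I on L1; bus BusRd; mem=30
  op2 P1: load  L1 → S/S on L1; bus BusRd; mem=30
  op3 P1: store L2 := 54 → I/M on L2; bus BusRdX; mem=10
  op4 P1: load  L1 → S/S on L1; bus (none); mem=30
  op5 P1: store L2 := 50 → I/M on L2; bus (none); mem=10
  op6 P0: load  L2 → S/S on L2; bus BusRd Flush; mem=50
  op7 P0: load  L1 → S/S on L1; bus (none); mem=30
  op8 P1: load  L1 → S/S on L1; bus (none); mem=30
  op9 P1: load  L1 → S/S on L1; bus (none); mem=30
  op10 P0: load  L1 → S/S on L1; bus (none); mem=30
  op11 P1: load  L2 → S/S on L2; bus (none); mem=50
  op12 P0: load  L1 → S/S on L1; bus (none); mem=30
  op13 P1: store L2 := 7 → I/M on L2; bus BusRdX; mem=50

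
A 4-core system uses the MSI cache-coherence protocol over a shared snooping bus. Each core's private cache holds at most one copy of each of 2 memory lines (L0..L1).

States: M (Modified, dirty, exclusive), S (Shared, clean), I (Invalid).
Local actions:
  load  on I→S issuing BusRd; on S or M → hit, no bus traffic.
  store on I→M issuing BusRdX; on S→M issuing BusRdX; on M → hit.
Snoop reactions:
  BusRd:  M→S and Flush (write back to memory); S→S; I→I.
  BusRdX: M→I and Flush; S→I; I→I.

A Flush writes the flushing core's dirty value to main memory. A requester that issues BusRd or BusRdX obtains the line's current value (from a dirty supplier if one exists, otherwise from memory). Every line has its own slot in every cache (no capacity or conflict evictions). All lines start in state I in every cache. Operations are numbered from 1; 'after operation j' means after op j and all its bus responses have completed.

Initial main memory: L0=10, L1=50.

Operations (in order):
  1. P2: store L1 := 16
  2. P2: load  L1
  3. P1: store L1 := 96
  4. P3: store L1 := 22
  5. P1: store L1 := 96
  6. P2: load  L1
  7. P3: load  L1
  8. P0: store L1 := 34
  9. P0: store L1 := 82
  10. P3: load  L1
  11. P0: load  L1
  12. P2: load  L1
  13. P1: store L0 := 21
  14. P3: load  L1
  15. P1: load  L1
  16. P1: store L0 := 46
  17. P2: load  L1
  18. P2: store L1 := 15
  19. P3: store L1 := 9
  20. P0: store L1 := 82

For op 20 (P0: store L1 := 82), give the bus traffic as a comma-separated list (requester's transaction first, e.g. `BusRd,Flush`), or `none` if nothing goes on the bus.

bus = BusRdX,Flush

  op1 P2: store L1 := 16 → I/I/M/I on L1; bus BusRdX; mem=50
  op2 P2: load  L1 → I/I/M/I on L1; bus (none); mem=50
  op3 P1: store L1 := 96 → I/M/I/I on L1; bus BusRdX Flush; mem=16
  op4 P3: store L1 := 22 → I/I/I/M on L1; bus BusRdX Flush; mem=96
  op5 P1: store L1 := 96 → I/M/I/I on L1; bus BusRdX Flush; mem=22
  op6 P2: load  L1 → I/S/S/I on L1; bus BusRd Flush; mem=96
  op7 P3: load  L1 → I/S/S/S on L1; bus BusRd; mem=96
  op8 P0: store L1 := 34 → M/I/I/I on L1; bus BusRdX; mem=96
  op9 P0: store L1 := 82 → M/I/I/I on L1; bus (none); mem=96
  op10 P3: load  L1 → S/I/I/S on L1; bus BusRd Flush; mem=82
  op11 P0: load  L1 → S/I/I/S on L1; bus (none); mem=82
  op12 P2: load  L1 → S/I/S/S on L1; bus BusRd; mem=82
  op13 P1: store L0 := 21 → I/M/I/I on L0; bus BusRdX; mem=10
  op14 P3: load  L1 → S/I/S/S on L1; bus (none); mem=82
  op15 P1: load  L1 → S/S/S/S on L1; bus BusRd; mem=82
  op16 P1: store L0 := 46 → I/M/I/I on L0; bus (none); mem=10
  op17 P2: load  L1 → S/S/S/S on L1; bus (none); mem=82
  op18 P2: store L1 := 15 → I/I/M/I on L1; bus BusRdX; mem=82
  op19 P3: store L1 := 9 → I/I/I/M on L1; bus BusRdX Flush; mem=15
  op20 P0: store L1 := 82 → M/I/I/I on L1; bus BusRdX Flush; mem=9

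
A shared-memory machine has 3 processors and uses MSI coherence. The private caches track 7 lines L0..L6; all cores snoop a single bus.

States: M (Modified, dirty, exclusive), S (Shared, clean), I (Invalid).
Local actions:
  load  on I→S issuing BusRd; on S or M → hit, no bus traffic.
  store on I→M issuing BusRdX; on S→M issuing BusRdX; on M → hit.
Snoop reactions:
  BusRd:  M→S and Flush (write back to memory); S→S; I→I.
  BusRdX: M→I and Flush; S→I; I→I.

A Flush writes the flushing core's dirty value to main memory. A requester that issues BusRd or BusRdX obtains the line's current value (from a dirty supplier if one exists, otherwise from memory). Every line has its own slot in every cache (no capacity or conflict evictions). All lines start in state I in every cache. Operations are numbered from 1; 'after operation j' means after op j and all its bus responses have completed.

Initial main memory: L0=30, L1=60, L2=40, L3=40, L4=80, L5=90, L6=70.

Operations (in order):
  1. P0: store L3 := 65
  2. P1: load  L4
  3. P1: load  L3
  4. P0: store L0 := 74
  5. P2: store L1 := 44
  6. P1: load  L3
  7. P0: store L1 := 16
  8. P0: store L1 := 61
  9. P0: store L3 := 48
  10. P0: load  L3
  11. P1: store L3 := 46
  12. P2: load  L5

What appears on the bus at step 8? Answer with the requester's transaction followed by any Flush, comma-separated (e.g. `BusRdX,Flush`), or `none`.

  op1 P0: store L3 := 65 → M/I/I on L3; bus BusRdX; mem=40
  op2 P1: load  L4 → I/S/I on L4; bus BusRd; mem=80
  op3 P1: load  L3 → S/S/I on L3; bus BusRd Flush; mem=65
  op4 P0: store L0 := 74 → M/I/I on L0; bus BusRdX; mem=30
  op5 P2: store L1 := 44 → I/I/M on L1; bus BusRdX; mem=60
  op6 P1: load  L3 → S/S/I on L3; bus (none); mem=65
  op7 P0: store L1 := 16 → M/I/I on L1; bus BusRdX Flush; mem=44
  op8 P0: store L1 := 61 → M/I/I on L1; bus (none); mem=44
  op9 P0: store L3 := 48 → M/I/I on L3; bus BusRdX; mem=65
  op10 P0: load  L3 → M/I/I on L3; bus (none); mem=65
  op11 P1: store L3 := 46 → I/M/I on L3; bus BusRdX Flush; mem=48
  op12 P2: load  L5 → I/I/S on L5; bus BusRd; mem=90

bus = none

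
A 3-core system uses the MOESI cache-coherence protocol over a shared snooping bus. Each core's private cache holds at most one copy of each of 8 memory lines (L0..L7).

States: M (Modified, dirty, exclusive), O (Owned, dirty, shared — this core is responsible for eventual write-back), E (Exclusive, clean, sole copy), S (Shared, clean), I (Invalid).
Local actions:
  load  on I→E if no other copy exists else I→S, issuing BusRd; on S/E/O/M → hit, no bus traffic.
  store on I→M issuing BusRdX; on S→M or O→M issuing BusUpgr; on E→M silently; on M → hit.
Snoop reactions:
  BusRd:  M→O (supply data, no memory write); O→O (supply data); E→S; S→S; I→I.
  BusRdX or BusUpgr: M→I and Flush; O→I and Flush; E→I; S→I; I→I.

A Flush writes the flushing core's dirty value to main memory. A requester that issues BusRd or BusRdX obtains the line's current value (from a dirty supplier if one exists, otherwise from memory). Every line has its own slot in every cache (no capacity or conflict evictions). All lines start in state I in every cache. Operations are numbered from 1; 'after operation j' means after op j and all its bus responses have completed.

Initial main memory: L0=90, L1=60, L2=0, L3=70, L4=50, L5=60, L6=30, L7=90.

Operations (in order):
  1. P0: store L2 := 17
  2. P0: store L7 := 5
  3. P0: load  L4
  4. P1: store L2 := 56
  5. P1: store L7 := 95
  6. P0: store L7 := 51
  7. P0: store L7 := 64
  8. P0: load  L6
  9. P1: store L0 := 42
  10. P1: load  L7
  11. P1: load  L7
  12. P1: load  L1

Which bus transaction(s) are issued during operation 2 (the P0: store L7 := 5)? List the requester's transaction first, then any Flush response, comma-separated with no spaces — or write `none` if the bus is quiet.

bus = BusRdX

  op1 P0: store L2 := 17 → M/I/I on L2; bus BusRdX; mem=0
  op2 P0: store L7 := 5 → M/I/I on L7; bus BusRdX; mem=90
  op3 P0: load  L4 → E/I/I on L4; bus BusRd; mem=50
  op4 P1: store L2 := 56 → I/M/I on L2; bus BusRdX Flush; mem=17
  op5 P1: store L7 := 95 → I/M/I on L7; bus BusRdX Flush; mem=5
  op6 P0: store L7 := 51 → M/I/I on L7; bus BusRdX Flush; mem=95
  op7 P0: store L7 := 64 → M/I/I on L7; bus (none); mem=95
  op8 P0: load  L6 → E/I/I on L6; bus BusRd; mem=30
  op9 P1: store L0 := 42 → I/M/I on L0; bus BusRdX; mem=90
  op10 P1: load  L7 → O/S/I on L7; bus BusRd; mem=95
  op11 P1: load  L7 → O/S/I on L7; bus (none); mem=95
  op12 P1: load  L1 → I/E/I on L1; bus BusRd; mem=60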